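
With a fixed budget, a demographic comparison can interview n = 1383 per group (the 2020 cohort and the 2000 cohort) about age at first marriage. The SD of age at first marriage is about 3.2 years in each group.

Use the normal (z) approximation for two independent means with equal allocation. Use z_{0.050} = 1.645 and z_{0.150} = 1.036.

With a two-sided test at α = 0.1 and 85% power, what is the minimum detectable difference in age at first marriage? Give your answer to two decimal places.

δ = (z_{α/2} + z_β) · √((σ₁²+σ₂²)/n)
  = (1.645 + 1.036) · √(20.48/1383)
  = 2.681 · √0.01481
  = 2.681 · 0.1217
  = 0.3263

Minimum detectable difference ≈ 0.33 years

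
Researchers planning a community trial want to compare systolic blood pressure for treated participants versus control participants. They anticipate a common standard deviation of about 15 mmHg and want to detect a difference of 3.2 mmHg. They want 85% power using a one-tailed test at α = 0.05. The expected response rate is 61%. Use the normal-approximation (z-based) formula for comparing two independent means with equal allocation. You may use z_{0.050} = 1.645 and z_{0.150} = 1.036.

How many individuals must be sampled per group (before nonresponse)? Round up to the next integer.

n = 518 per group

n = (z_α + z_β)² · (σ₁² + σ₂²) / δ²
  = (1.645 + 1.036)² · (2·15² = 450) / 3.2²
  = 7.1878 · 450 / 10.24
  = 315.87
Adjust for 61% response: 315.87 / 0.61 = 517.82.
Round up → n = 518 per group.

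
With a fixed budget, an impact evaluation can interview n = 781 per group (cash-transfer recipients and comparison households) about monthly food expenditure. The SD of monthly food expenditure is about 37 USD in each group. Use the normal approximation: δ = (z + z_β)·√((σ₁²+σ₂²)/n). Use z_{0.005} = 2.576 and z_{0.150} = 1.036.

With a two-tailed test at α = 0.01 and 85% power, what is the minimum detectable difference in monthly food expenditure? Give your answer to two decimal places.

Minimum detectable difference ≈ 6.76 USD

δ = (z_{α/2} + z_β) · √((σ₁²+σ₂²)/n)
  = (2.576 + 1.036) · √(2738/781)
  = 3.612 · √3.5058
  = 3.612 · 1.8724
  = 6.7630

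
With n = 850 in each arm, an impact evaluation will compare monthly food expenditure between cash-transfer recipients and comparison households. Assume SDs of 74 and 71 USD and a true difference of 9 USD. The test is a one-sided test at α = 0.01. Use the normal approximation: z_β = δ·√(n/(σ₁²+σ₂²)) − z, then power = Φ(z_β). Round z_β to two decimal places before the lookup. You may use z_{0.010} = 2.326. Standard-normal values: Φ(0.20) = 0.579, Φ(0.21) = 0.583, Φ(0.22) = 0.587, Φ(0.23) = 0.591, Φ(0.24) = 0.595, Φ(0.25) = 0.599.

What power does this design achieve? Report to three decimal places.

Power ≈ 0.591

z_β = δ·√(n/(σ₁²+σ₂²)) − z_α
    = 9 · √(850/10517) − 2.326
    = 9 · 0.28429 − 2.326
    = 2.5586 − 2.326 = 0.2326 → 0.23
Power = Φ(0.23) = 0.591.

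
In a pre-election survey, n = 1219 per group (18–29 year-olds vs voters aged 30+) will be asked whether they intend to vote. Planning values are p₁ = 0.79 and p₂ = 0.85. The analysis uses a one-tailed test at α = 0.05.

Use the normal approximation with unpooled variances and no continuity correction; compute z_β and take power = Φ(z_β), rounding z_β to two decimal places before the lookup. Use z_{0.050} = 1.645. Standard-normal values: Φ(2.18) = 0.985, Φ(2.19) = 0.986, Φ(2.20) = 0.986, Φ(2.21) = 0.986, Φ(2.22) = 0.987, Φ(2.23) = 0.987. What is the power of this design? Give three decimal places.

z_β = |p₁−p₂|·√(n/[p₁q₁+p₂q₂]) − z_α
    = 0.06 · √(1219/0.2934) − 1.645
    = 0.06 · 64.4573 − 1.645
    = 3.8674 − 1.645 = 2.2224 → 2.22
Power = Φ(2.22) = 0.987.

Power ≈ 0.987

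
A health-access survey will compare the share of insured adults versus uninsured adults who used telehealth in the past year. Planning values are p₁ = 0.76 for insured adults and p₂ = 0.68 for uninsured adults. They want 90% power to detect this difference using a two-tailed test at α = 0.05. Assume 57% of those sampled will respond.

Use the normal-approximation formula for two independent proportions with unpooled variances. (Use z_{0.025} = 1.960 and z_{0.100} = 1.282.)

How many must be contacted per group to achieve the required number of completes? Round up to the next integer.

n = (z_{α/2} + z_β)² · [p₁(1−p₁) + p₂(1−p₂)] / (p₁ − p₂)²
  = (1.960 + 1.282)² · (0.76·0.24 + 0.68·0.32) / (0.08)²
  = (3.242)² · (0.1824 + 0.2176) / 0.0064
  = 10.5106 · 0.4000 / 0.0064
  = 656.91
Adjust for 57% response: 656.91 / 0.57 = 1152.47.
Round up → n = 1153 per group.

n = 1153 per group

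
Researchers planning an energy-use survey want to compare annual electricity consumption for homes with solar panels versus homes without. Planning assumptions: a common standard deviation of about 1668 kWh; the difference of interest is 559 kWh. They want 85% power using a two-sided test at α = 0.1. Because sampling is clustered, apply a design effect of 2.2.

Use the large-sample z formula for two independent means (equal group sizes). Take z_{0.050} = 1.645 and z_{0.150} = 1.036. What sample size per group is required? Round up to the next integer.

n = 282 per group

n = (z_{α/2} + z_β)² · (σ₁² + σ₂²) / δ²
  = (1.645 + 1.036)² · (2·1668² = 5564448) / 559²
  = 7.1878 · 5564448 / 312481
  = 127.99
Design effect: 2.2 × 127.99 = 281.59.
Round up → n = 282 per group.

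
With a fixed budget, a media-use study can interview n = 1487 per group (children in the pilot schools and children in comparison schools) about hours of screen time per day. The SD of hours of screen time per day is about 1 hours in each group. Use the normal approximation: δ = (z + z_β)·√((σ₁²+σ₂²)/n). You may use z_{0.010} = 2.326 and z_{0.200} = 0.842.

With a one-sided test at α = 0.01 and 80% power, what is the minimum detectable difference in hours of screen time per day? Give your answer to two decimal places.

δ = (z_α + z_β) · √((σ₁²+σ₂²)/n)
  = (2.326 + 0.842) · √(2/1487)
  = 3.168 · √0.00134
  = 3.168 · 0.0367
  = 0.1162

Minimum detectable difference ≈ 0.12 hours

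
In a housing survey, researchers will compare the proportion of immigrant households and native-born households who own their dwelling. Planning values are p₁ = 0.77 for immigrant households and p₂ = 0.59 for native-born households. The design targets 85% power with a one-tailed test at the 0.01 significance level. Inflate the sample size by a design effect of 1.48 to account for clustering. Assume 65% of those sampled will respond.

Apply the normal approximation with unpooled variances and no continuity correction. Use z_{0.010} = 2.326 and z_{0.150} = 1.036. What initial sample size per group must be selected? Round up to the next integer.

n = (z_α + z_β)² · [p₁(1−p₁) + p₂(1−p₂)] / (p₁ − p₂)²
  = (2.326 + 1.036)² · (0.77·0.23 + 0.59·0.41) / (0.18)²
  = (3.362)² · (0.1771 + 0.2419) / 0.0324
  = 11.3030 · 0.4190 / 0.0324
  = 146.17
Design effect: 1.48 × 146.17 = 216.33.
Adjust for 65% response: 216.33 / 0.65 = 332.82.
Round up → n = 333 per group.

n = 333 per group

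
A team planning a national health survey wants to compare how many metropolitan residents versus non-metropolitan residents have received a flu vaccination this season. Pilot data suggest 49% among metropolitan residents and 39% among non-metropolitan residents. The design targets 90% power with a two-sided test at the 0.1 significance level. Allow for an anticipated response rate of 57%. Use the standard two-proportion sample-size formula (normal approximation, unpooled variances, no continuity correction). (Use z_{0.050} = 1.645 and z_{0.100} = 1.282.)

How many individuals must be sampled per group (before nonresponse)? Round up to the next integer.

n = (z_{α/2} + z_β)² · [p₁(1−p₁) + p₂(1−p₂)] / (p₁ − p₂)²
  = (1.645 + 1.282)² · (0.49·0.51 + 0.39·0.61) / (0.10)²
  = (2.927)² · (0.2499 + 0.2379) / 0.0100
  = 8.5673 · 0.4878 / 0.0100
  = 417.91
Adjust for 57% response: 417.91 / 0.57 = 733.18.
Round up → n = 734 per group.

n = 734 per group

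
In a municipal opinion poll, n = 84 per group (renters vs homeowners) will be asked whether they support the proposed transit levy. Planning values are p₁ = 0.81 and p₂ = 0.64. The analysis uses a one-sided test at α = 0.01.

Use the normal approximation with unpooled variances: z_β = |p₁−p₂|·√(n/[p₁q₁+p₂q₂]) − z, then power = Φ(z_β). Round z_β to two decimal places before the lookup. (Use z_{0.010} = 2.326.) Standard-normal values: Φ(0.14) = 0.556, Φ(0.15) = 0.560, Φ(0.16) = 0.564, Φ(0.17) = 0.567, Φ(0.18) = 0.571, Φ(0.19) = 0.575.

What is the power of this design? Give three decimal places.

z_β = |p₁−p₂|·√(n/[p₁q₁+p₂q₂]) − z_α
    = 0.17 · √(84/0.3843) − 2.326
    = 0.17 · 14.7844 − 2.326
    = 2.5134 − 2.326 = 0.1874 → 0.19
Power = Φ(0.19) = 0.575.

Power ≈ 0.575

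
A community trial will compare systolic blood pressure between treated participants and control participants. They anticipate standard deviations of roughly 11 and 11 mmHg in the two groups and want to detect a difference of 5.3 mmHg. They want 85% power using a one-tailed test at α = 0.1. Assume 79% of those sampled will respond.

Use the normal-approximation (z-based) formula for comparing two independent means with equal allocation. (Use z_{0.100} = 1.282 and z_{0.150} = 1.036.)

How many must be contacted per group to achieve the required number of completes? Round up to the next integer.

n = 59 per group

n = (z_α + z_β)² · (σ₁² + σ₂²) / δ²
  = (1.282 + 1.036)² · (11² + 11² = 242) / 5.3²
  = 5.3731 · 242 / 28.09
  = 46.29
Adjust for 79% response: 46.29 / 0.79 = 58.60.
Round up → n = 59 per group.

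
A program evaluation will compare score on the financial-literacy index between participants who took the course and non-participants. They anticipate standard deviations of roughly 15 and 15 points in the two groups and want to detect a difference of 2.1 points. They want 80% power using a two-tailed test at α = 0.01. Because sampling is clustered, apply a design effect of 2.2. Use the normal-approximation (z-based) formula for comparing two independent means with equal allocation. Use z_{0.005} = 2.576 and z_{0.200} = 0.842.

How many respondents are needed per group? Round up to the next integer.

n = 2623 per group

n = (z_{α/2} + z_β)² · (σ₁² + σ₂²) / δ²
  = (2.576 + 0.842)² · (15² + 15² = 450) / 2.1²
  = 11.6827 · 450 / 4.41
  = 1192.11
Design effect: 2.2 × 1192.11 = 2622.65.
Round up → n = 2623 per group.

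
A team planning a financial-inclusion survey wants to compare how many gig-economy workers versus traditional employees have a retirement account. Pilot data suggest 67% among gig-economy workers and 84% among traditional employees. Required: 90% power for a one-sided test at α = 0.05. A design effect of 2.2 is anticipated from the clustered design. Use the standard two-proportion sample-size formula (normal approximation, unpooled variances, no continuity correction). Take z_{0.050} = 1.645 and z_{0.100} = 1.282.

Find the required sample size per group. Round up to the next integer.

n = 232 per group

n = (z_α + z_β)² · [p₁(1−p₁) + p₂(1−p₂)] / (p₁ − p₂)²
  = (1.645 + 1.282)² · (0.67·0.33 + 0.84·0.16) / (-0.17)²
  = (2.927)² · (0.2211 + 0.1344) / 0.0289
  = 8.5673 · 0.3555 / 0.0289
  = 105.39
Design effect: 2.2 × 105.39 = 231.85.
Round up → n = 232 per group.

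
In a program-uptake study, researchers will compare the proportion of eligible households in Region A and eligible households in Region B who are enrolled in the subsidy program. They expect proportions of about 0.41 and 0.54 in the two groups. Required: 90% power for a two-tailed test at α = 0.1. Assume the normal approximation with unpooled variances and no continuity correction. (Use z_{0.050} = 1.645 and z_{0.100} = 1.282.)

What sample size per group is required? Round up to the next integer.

n = 249 per group

n = (z_{α/2} + z_β)² · [p₁(1−p₁) + p₂(1−p₂)] / (p₁ − p₂)²
  = (1.645 + 1.282)² · (0.41·0.59 + 0.54·0.46) / (-0.13)²
  = (2.927)² · (0.2419 + 0.2484) / 0.0169
  = 8.5673 · 0.4903 / 0.0169
  = 248.55
Round up → n = 249 per group.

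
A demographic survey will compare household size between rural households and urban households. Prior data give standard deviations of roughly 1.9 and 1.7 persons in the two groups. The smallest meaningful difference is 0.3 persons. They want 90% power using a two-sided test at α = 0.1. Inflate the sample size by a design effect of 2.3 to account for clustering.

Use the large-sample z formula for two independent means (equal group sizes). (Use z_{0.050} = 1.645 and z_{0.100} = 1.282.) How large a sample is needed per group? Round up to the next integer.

n = 1424 per group

n = (z_{α/2} + z_β)² · (σ₁² + σ₂²) / δ²
  = (1.645 + 1.282)² · (1.9² + 1.7² = 6.5) / 0.3²
  = 8.5673 · 6.5 / 0.09
  = 618.75
Design effect: 2.3 × 618.75 = 1423.13.
Round up → n = 1424 per group.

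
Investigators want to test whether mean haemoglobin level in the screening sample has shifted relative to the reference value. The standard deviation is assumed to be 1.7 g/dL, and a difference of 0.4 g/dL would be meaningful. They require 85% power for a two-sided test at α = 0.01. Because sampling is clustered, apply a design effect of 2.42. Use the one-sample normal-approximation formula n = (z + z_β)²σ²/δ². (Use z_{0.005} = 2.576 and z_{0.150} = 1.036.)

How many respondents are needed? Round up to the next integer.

n = 571

n = (z_{α/2} + z_β)² · σ² / δ²
  = (2.576 + 1.036)² · 1.7² / 0.4²
  = 13.0465 · 2.89 / 0.16
  = 235.65
Design effect: 2.42 × 235.65 = 570.28.
Round up → n = 571.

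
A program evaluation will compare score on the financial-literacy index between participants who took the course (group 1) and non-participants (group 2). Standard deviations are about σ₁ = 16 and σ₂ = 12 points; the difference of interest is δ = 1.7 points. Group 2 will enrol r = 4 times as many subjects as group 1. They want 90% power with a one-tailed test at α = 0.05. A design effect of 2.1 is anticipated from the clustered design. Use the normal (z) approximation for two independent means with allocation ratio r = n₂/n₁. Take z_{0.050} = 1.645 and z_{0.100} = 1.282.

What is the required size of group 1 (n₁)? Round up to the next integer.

n₁ = (z_α + z_β)² · (σ₁² + σ₂²/r) / δ²
   = (1.645 + 1.282)² · (16² + 12²/4) / 1.7²
   = 8.5673 · (256 + 36) / 2.89
   = 8.5673 · 292 / 2.89
   = 865.63
Design effect: 2.1 × 865.63 = 1817.82.
Round up → n₁ = 1818; n₂ = r·n₁ = 4 × 1818 = 7272.

n₁ = 1818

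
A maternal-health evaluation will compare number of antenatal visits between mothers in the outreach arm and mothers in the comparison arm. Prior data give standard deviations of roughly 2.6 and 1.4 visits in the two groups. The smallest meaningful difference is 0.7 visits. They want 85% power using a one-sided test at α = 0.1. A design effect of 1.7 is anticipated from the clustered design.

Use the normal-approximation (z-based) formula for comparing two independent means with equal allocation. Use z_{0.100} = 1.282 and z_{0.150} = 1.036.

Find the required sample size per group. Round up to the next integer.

n = (z_α + z_β)² · (σ₁² + σ₂²) / δ²
  = (1.282 + 1.036)² · (2.6² + 1.4² = 8.72) / 0.7²
  = 5.3731 · 8.72 / 0.49
  = 95.62
Design effect: 1.7 × 95.62 = 162.55.
Round up → n = 163 per group.

n = 163 per group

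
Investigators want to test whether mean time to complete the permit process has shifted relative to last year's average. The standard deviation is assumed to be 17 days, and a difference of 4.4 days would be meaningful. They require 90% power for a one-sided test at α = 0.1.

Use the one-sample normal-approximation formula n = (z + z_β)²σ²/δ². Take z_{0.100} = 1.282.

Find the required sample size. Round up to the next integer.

n = 99

n = (z_α + z_β)² · σ² / δ²
  = (1.282 + 1.282)² · 17² / 4.4²
  = 6.5741 · 289 / 19.36
  = 98.14
Round up → n = 99.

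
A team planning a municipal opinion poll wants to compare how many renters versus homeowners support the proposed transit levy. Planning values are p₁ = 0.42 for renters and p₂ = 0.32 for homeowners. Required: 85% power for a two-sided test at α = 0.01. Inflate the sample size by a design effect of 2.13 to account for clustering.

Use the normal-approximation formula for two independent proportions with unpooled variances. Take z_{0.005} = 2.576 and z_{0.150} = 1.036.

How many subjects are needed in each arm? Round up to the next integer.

n = (z_{α/2} + z_β)² · [p₁(1−p₁) + p₂(1−p₂)] / (p₁ − p₂)²
  = (2.576 + 1.036)² · (0.42·0.58 + 0.32·0.68) / (0.10)²
  = (3.612)² · (0.2436 + 0.2176) / 0.0100
  = 13.0465 · 0.4612 / 0.0100
  = 601.71
Design effect: 2.13 × 601.71 = 1281.64.
Round up → n = 1282 per group.

n = 1282 per group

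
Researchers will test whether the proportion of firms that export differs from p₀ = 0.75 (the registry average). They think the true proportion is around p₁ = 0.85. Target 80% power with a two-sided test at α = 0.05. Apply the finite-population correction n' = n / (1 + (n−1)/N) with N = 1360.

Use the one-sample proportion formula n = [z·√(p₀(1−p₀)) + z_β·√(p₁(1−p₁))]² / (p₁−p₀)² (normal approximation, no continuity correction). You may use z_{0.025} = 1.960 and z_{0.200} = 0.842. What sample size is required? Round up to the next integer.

n = [z_{α/2}·√(p₀q₀) + z_β·√(p₁q₁)]² / (p₁ − p₀)²
  = [1.960·√(0.75·0.25) + 0.842·√(0.85·0.15)]² / (0.10)²
  = [1.960·0.4330 + 0.842·0.3571]² / 0.0100
  = [1.1494]² / 0.0100
  = 132.10
Finite-population correction (N = 1360): 132.10 / (1 + (132.10 − 1)/1360) = 120.49.
Round up → n = 121.

n = 121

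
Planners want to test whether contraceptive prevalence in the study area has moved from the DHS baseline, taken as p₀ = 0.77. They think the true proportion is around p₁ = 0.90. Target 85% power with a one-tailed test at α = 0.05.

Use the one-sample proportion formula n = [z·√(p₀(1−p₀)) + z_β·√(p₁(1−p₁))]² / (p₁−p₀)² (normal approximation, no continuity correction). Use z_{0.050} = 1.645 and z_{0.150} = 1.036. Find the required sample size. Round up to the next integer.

n = [z_α·√(p₀q₀) + z_β·√(p₁q₁)]² / (p₁ − p₀)²
  = [1.645·√(0.77·0.23) + 1.036·√(0.90·0.10)]² / (0.13)²
  = [1.645·0.4208 + 1.036·0.3000]² / 0.0169
  = [1.0031]² / 0.0169
  = 59.54
Round up → n = 60.

n = 60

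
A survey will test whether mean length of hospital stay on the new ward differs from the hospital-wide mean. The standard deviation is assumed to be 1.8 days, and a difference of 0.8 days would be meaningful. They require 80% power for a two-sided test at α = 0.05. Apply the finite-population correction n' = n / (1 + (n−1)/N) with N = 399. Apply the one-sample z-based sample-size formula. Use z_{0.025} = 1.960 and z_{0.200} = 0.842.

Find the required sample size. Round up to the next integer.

n = (z_{α/2} + z_β)² · σ² / δ²
  = (1.960 + 0.842)² · 1.8² / 0.8²
  = 7.8512 · 3.24 / 0.64
  = 39.75
Finite-population correction (N = 399): 39.75 / (1 + (39.75 − 1)/399) = 36.23.
Round up → n = 37.

n = 37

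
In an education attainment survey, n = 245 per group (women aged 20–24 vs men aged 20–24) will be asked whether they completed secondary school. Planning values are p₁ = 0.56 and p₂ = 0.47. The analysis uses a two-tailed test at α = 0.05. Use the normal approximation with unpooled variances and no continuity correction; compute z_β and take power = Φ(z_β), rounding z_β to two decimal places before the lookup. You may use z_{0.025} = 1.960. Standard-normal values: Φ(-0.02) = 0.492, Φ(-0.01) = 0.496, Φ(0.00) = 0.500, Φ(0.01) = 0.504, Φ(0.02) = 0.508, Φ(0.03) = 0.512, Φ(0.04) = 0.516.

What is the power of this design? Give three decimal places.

Power ≈ 0.516

z_β = |p₁−p₂|·√(n/[p₁q₁+p₂q₂]) − z_{α/2}
    = 0.09 · √(245/0.4955) − 1.960
    = 0.09 · 22.2362 − 1.960
    = 2.0013 − 1.960 = 0.0413 → 0.04
Power = Φ(0.04) = 0.516.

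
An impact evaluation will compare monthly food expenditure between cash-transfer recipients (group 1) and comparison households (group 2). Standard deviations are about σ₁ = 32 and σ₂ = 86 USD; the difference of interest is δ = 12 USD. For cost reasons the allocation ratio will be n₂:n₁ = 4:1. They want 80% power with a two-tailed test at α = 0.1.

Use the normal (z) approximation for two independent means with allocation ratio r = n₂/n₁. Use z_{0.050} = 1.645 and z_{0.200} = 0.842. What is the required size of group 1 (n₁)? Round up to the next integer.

n₁ = 124

n₁ = (z_{α/2} + z_β)² · (σ₁² + σ₂²/r) / δ²
   = (1.645 + 0.842)² · (32² + 86²/4) / 12²
   = 6.1852 · (1024 + 1849) / 144
   = 6.1852 · 2873 / 144
   = 123.40
Round up → n₁ = 124; n₂ = r·n₁ = 4 × 124 = 496.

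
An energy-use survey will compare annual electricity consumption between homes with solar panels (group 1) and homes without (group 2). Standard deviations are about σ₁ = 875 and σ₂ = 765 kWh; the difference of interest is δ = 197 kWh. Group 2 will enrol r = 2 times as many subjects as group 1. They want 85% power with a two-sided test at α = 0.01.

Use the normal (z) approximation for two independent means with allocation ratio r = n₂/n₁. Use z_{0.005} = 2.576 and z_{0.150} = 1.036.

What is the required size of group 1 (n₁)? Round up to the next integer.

n₁ = (z_{α/2} + z_β)² · (σ₁² + σ₂²/r) / δ²
   = (2.576 + 1.036)² · (875² + 765²/2) / 197²
   = 13.0465 · (765625 + 292612.5) / 38809
   = 13.0465 · 1058237.5 / 38809
   = 355.75
Round up → n₁ = 356; n₂ = r·n₁ = 2 × 356 = 712.

n₁ = 356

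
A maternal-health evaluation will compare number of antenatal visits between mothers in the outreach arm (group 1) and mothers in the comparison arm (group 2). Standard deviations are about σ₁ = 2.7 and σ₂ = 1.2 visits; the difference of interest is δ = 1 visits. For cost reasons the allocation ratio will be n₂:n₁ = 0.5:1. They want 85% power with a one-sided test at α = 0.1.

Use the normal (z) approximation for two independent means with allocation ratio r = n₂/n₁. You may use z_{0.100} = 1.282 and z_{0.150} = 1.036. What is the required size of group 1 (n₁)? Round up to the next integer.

n₁ = 55

n₁ = (z_α + z_β)² · (σ₁² + σ₂²/r) / δ²
   = (1.282 + 1.036)² · (2.7² + 1.2²/0.5) / 1²
   = 5.3731 · (7.29 + 2.88) / 1
   = 5.3731 · 10.17 / 1
   = 54.64
Round up → n₁ = 55; n₂ = r·n₁ = 0.5 × 55 = 28.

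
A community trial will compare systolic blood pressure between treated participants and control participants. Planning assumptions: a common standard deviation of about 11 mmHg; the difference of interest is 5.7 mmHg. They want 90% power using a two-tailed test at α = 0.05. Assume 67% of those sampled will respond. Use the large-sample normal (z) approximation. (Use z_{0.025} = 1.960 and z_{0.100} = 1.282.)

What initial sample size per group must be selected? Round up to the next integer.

n = (z_{α/2} + z_β)² · (σ₁² + σ₂²) / δ²
  = (1.960 + 1.282)² · (2·11² = 242) / 5.7²
  = 10.5106 · 242 / 32.49
  = 78.29
Adjust for 67% response: 78.29 / 0.67 = 116.85.
Round up → n = 117 per group.

n = 117 per group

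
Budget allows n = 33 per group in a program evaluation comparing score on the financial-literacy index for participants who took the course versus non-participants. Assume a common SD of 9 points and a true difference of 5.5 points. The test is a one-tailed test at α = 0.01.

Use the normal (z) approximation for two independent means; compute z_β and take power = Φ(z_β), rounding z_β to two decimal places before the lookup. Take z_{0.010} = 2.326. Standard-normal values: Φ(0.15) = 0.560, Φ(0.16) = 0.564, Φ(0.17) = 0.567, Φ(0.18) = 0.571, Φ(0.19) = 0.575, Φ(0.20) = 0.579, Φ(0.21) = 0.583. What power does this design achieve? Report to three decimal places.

Power ≈ 0.564

z_β = δ·√(n/(σ₁²+σ₂²)) − z_α
    = 5.5 · √(33/162) − 2.326
    = 5.5 · 0.45134 − 2.326
    = 2.4823 − 2.326 = 0.1563 → 0.16
Power = Φ(0.16) = 0.564.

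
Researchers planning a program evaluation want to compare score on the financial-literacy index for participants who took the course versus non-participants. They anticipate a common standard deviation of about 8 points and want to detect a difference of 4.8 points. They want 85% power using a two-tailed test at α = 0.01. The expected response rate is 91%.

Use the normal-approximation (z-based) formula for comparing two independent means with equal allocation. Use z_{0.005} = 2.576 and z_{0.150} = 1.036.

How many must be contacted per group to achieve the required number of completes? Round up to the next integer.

n = 80 per group

n = (z_{α/2} + z_β)² · (σ₁² + σ₂²) / δ²
  = (2.576 + 1.036)² · (2·8² = 128) / 4.8²
  = 13.0465 · 128 / 23.04
  = 72.48
Adjust for 91% response: 72.48 / 0.91 = 79.65.
Round up → n = 80 per group.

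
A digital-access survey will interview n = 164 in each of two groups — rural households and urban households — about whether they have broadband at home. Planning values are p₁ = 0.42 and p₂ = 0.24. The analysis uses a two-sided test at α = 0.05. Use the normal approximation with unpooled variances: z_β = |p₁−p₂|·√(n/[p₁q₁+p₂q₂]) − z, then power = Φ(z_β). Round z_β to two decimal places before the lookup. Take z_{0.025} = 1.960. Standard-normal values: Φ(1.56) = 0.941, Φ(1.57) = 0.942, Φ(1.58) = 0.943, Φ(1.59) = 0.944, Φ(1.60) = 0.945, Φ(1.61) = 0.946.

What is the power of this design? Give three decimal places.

Power ≈ 0.942

z_β = |p₁−p₂|·√(n/[p₁q₁+p₂q₂]) − z_{α/2}
    = 0.18 · √(164/0.4260) − 1.960
    = 0.18 · 19.6208 − 1.960
    = 3.5317 − 1.960 = 1.5717 → 1.57
Power = Φ(1.57) = 0.942.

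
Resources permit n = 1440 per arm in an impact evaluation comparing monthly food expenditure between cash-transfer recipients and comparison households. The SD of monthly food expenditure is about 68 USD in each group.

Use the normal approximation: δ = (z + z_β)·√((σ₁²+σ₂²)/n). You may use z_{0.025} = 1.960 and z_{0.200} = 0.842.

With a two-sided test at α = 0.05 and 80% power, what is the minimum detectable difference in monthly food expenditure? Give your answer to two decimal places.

δ = (z_{α/2} + z_β) · √((σ₁²+σ₂²)/n)
  = (1.960 + 0.842) · √(9248/1440)
  = 2.802 · √6.4222
  = 2.802 · 2.5342
  = 7.1009

Minimum detectable difference ≈ 7.10 USD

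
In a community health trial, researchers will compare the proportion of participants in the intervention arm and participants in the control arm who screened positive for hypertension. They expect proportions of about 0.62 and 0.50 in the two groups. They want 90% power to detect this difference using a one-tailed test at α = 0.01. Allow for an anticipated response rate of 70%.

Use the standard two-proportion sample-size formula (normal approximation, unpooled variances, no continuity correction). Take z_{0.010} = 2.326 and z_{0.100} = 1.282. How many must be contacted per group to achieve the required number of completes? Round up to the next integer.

n = (z_α + z_β)² · [p₁(1−p₁) + p₂(1−p₂)] / (p₁ − p₂)²
  = (2.326 + 1.282)² · (0.62·0.38 + 0.50·0.50) / (0.12)²
  = (3.608)² · (0.2356 + 0.2500) / 0.0144
  = 13.0177 · 0.4856 / 0.0144
  = 438.98
Adjust for 70% response: 438.98 / 0.70 = 627.12.
Round up → n = 628 per group.

n = 628 per group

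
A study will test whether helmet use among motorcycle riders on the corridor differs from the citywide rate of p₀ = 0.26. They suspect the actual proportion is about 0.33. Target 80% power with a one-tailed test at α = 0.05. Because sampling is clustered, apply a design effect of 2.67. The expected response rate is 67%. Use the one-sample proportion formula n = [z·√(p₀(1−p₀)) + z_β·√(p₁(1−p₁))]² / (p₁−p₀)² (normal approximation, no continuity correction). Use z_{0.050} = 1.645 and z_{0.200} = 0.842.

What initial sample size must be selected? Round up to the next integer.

n = [z_α·√(p₀q₀) + z_β·√(p₁q₁)]² / (p₁ − p₀)²
  = [1.645·√(0.26·0.74) + 0.842·√(0.33·0.67)]² / (0.07)²
  = [1.645·0.4386 + 0.842·0.4702]² / 0.0049
  = [1.1175]² / 0.0049
  = 254.85
Design effect: 2.67 × 254.85 = 680.44.
Adjust for 67% response: 680.44 / 0.67 = 1015.58.
Round up → n = 1016.

n = 1016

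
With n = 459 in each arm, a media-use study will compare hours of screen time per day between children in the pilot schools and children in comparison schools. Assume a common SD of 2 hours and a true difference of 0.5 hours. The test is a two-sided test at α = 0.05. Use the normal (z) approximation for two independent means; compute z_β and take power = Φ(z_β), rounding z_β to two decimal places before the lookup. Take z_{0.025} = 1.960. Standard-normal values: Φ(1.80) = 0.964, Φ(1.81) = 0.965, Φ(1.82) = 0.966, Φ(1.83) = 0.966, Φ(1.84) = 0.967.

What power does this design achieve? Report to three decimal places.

z_β = δ·√(n/(σ₁²+σ₂²)) − z_{α/2}
    = 0.5 · √(459/8) − 1.960
    = 0.5 · 7.57463 − 1.960
    = 3.7873 − 1.960 = 1.8273 → 1.83
Power = Φ(1.83) = 0.966.

Power ≈ 0.966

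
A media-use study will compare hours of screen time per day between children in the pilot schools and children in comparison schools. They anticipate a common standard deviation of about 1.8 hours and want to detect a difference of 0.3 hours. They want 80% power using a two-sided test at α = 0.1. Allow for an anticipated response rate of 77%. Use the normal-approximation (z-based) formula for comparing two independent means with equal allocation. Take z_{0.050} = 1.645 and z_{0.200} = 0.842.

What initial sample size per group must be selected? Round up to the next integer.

n = 579 per group

n = (z_{α/2} + z_β)² · (σ₁² + σ₂²) / δ²
  = (1.645 + 0.842)² · (2·1.8² = 6.48) / 0.3²
  = 6.1852 · 6.48 / 0.09
  = 445.33
Adjust for 77% response: 445.33 / 0.77 = 578.35.
Round up → n = 579 per group.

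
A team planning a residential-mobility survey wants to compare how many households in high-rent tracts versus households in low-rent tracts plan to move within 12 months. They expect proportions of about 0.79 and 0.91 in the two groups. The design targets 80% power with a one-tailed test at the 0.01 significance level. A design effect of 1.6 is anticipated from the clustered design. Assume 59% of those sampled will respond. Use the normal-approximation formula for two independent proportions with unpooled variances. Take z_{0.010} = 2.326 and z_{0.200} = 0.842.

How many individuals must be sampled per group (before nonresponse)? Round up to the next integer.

n = (z_α + z_β)² · [p₁(1−p₁) + p₂(1−p₂)] / (p₁ − p₂)²
  = (2.326 + 0.842)² · (0.79·0.21 + 0.91·0.09) / (-0.12)²
  = (3.168)² · (0.1659 + 0.0819) / 0.0144
  = 10.0362 · 0.2478 / 0.0144
  = 172.71
Design effect: 1.6 × 172.71 = 276.33.
Adjust for 59% response: 276.33 / 0.59 = 468.36.
Round up → n = 469 per group.

n = 469 per group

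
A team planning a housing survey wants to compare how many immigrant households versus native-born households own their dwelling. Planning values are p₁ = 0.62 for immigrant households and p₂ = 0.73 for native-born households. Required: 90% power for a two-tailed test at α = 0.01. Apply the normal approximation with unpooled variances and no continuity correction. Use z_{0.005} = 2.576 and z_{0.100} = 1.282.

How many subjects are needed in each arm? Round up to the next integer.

n = 533 per group

n = (z_{α/2} + z_β)² · [p₁(1−p₁) + p₂(1−p₂)] / (p₁ − p₂)²
  = (2.576 + 1.282)² · (0.62·0.38 + 0.73·0.27) / (-0.11)²
  = (3.858)² · (0.2356 + 0.1971) / 0.0121
  = 14.8842 · 0.4327 / 0.0121
  = 532.26
Round up → n = 533 per group.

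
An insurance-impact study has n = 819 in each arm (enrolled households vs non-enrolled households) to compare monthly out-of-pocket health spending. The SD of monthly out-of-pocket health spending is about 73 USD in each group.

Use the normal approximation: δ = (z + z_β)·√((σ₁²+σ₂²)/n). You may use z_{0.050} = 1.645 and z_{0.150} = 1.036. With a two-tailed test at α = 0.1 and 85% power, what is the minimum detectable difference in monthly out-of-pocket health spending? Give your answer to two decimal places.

δ = (z_{α/2} + z_β) · √((σ₁²+σ₂²)/n)
  = (1.645 + 1.036) · √(10658/819)
  = 2.681 · √13.0134
  = 2.681 · 3.6074
  = 9.6715

Minimum detectable difference ≈ 9.67 USD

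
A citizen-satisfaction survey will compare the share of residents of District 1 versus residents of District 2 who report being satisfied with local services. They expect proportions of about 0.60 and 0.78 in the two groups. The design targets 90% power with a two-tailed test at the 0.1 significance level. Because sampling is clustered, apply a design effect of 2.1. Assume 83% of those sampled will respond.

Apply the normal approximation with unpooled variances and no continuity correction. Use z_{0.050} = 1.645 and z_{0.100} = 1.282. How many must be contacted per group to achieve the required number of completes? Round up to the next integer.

n = (z_{α/2} + z_β)² · [p₁(1−p₁) + p₂(1−p₂)] / (p₁ − p₂)²
  = (1.645 + 1.282)² · (0.60·0.40 + 0.78·0.22) / (-0.18)²
  = (2.927)² · (0.2400 + 0.1716) / 0.0324
  = 8.5673 · 0.4116 / 0.0324
  = 108.84
Design effect: 2.1 × 108.84 = 228.56.
Adjust for 83% response: 228.56 / 0.83 = 275.37.
Round up → n = 276 per group.

n = 276 per group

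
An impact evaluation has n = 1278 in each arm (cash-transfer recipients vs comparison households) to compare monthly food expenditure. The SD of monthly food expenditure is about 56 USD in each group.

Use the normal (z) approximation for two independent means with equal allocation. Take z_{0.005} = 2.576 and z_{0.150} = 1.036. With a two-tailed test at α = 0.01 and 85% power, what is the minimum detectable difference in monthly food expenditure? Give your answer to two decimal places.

Minimum detectable difference ≈ 8.00 USD

δ = (z_{α/2} + z_β) · √((σ₁²+σ₂²)/n)
  = (2.576 + 1.036) · √(6272/1278)
  = 3.612 · √4.9077
  = 3.612 · 2.2153
  = 8.0018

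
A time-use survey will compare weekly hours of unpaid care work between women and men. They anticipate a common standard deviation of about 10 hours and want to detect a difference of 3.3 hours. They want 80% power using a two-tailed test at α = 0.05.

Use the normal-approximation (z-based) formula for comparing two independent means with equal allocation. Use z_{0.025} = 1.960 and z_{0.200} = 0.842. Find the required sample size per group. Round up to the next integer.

n = (z_{α/2} + z_β)² · (σ₁² + σ₂²) / δ²
  = (1.960 + 0.842)² · (2·10² = 200) / 3.3²
  = 7.8512 · 200 / 10.89
  = 144.19
Round up → n = 145 per group.

n = 145 per group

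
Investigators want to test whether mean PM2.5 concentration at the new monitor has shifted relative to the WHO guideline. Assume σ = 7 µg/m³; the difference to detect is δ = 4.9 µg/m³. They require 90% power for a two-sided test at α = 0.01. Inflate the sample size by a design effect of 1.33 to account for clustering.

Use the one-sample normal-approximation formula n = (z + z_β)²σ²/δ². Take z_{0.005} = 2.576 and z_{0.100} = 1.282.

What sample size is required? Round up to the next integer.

n = (z_{α/2} + z_β)² · σ² / δ²
  = (2.576 + 1.282)² · 7² / 4.9²
  = 14.8842 · 49 / 24.01
  = 30.38
Design effect: 1.33 × 30.38 = 40.40.
Round up → n = 41.

n = 41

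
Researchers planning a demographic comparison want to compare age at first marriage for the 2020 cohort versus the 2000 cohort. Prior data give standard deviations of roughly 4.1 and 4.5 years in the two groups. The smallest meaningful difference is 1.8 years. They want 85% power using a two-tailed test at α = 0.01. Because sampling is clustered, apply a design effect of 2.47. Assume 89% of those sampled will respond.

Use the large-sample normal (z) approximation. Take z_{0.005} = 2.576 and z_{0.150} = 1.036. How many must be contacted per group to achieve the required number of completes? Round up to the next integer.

n = 415 per group

n = (z_{α/2} + z_β)² · (σ₁² + σ₂²) / δ²
  = (2.576 + 1.036)² · (4.1² + 4.5² = 37.06) / 1.8²
  = 13.0465 · 37.06 / 3.24
  = 149.23
Design effect: 2.47 × 149.23 = 368.60.
Adjust for 89% response: 368.60 / 0.89 = 414.15.
Round up → n = 415 per group.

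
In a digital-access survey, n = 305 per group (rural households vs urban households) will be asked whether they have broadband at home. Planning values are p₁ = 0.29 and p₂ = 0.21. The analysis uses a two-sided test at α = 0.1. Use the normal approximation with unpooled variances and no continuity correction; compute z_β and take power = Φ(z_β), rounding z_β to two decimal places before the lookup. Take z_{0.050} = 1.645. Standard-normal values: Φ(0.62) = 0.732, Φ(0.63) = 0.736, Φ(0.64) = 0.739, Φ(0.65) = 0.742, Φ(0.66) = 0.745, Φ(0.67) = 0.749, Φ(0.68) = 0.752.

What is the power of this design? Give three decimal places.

z_β = |p₁−p₂|·√(n/[p₁q₁+p₂q₂]) − z_{α/2}
    = 0.08 · √(305/0.3718) − 1.645
    = 0.08 · 28.6415 − 1.645
    = 2.2913 − 1.645 = 0.6463 → 0.65
Power = Φ(0.65) = 0.742.

Power ≈ 0.742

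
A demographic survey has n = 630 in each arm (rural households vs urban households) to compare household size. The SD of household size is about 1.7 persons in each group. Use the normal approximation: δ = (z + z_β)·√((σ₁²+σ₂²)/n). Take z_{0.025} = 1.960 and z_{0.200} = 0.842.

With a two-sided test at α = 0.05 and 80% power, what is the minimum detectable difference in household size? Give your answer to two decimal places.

Minimum detectable difference ≈ 0.27 persons

δ = (z_{α/2} + z_β) · √((σ₁²+σ₂²)/n)
  = (1.960 + 0.842) · √(5.78/630)
  = 2.802 · √0.00917
  = 2.802 · 0.0958
  = 0.2684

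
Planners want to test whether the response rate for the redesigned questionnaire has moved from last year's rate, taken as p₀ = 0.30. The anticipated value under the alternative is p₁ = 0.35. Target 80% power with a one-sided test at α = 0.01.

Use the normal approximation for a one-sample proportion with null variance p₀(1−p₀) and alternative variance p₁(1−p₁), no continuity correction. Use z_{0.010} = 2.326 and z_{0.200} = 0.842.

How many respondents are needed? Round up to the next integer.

n = 862

n = [z_α·√(p₀q₀) + z_β·√(p₁q₁)]² / (p₁ − p₀)²
  = [2.326·√(0.30·0.70) + 0.842·√(0.35·0.65)]² / (0.05)²
  = [2.326·0.4583 + 0.842·0.4770]² / 0.0025
  = [1.4675]² / 0.0025
  = 861.44
Round up → n = 862.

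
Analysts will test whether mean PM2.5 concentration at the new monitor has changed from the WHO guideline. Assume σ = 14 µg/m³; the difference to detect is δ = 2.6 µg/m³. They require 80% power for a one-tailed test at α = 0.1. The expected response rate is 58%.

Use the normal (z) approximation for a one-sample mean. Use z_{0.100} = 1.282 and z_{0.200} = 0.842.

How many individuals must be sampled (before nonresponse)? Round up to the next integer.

n = 226

n = (z_α + z_β)² · σ² / δ²
  = (1.282 + 0.842)² · 14² / 2.6²
  = 4.5114 · 196 / 6.76
  = 130.80
Adjust for 58% response: 130.80 / 0.58 = 225.52.
Round up → n = 226.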